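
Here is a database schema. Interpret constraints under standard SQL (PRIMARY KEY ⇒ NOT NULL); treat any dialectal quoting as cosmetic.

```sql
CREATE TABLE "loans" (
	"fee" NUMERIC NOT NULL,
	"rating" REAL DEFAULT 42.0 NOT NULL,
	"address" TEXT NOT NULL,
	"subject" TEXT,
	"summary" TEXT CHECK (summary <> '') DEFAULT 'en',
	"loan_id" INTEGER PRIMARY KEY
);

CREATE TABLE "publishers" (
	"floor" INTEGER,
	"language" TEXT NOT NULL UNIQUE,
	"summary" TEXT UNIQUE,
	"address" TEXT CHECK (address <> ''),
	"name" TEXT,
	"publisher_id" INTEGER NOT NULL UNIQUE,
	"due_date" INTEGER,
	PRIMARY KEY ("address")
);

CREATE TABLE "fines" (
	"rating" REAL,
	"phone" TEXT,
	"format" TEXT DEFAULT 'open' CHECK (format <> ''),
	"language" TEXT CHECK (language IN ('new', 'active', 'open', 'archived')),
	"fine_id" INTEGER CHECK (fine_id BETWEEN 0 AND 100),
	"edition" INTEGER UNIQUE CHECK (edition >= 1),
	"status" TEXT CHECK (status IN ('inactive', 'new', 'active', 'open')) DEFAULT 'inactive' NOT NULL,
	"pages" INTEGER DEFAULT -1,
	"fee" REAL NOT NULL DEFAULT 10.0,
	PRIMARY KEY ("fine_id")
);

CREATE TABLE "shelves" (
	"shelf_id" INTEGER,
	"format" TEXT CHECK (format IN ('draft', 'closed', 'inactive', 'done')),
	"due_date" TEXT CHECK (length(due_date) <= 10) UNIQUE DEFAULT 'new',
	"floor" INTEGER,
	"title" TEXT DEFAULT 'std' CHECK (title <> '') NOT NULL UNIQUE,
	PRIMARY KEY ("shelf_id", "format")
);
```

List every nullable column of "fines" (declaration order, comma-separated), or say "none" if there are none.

- rating: no NOT NULL constraint applies → nullable.
- phone: no NOT NULL constraint applies → nullable.
- format: CHECK does not forbid NULL (a CHECK constraint passes when its expression is NULL) → nullable.
- language: CHECK does not forbid NULL (a CHECK constraint passes when its expression is NULL) → nullable.
- fine_id: part of the PRIMARY KEY, which implies NOT NULL → not nullable.
- edition: CHECK does not forbid NULL (a CHECK constraint passes when its expression is NULL) → nullable.
- status: declared NOT NULL → not nullable.
- pages: DEFAULT only fills an omitted column; an explicit NULL is still allowed → nullable.
- fee: declared NOT NULL → not nullable.

rating, phone, format, language, edition, pages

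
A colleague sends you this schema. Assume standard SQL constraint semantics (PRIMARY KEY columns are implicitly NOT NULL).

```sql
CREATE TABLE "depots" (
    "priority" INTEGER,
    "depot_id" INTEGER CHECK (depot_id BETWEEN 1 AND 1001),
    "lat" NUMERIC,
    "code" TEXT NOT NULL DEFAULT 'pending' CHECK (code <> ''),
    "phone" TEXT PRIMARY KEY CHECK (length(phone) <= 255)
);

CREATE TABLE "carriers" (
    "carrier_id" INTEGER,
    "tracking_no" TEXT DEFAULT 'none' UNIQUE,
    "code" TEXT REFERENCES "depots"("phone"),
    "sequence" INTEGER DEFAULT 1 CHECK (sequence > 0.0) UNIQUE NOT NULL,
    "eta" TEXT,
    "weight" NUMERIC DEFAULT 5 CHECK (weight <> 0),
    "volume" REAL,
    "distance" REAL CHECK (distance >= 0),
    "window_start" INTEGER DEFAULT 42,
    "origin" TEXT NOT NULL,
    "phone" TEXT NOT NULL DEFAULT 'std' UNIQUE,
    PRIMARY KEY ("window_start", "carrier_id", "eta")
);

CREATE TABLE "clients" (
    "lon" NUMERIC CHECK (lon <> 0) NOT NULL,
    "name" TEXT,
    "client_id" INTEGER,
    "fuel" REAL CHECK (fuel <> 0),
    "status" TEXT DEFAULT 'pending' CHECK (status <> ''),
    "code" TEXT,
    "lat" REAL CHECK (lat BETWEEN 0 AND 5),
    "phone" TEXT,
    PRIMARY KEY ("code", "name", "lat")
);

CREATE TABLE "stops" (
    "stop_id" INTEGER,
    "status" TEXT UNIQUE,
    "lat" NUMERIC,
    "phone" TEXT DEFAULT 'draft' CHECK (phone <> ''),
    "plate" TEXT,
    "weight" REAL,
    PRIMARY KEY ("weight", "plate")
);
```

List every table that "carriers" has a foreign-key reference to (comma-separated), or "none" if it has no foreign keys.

- code REFERENCES depots(phone).

depots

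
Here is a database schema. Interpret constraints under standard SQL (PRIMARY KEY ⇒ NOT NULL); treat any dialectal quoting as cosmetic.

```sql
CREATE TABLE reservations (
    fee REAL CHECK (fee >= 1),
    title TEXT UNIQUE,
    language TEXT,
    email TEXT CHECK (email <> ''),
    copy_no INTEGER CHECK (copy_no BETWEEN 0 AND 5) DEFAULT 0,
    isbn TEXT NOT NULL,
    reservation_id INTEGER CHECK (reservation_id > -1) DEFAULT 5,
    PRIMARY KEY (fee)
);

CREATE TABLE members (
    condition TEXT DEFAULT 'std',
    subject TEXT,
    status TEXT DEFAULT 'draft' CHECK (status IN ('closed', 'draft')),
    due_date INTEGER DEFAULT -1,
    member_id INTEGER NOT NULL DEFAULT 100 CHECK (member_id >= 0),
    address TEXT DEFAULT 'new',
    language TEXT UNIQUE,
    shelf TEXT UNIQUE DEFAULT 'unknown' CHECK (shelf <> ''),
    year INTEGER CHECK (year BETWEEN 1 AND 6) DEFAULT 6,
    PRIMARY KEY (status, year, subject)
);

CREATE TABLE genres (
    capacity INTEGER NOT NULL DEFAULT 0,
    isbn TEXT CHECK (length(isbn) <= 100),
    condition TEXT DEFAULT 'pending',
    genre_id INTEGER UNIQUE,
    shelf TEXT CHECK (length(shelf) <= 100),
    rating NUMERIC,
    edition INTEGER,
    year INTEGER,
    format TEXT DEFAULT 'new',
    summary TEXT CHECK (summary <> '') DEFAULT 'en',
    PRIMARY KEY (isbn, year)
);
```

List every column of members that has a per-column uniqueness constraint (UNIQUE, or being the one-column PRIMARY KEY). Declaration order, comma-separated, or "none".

language, shelf

- condition: no UNIQUE or single-column PK constraint.
- subject: part of a composite PRIMARY KEY — only the tuple is unique, not this column on its own.
- status: part of a composite PRIMARY KEY — only the tuple is unique, not this column on its own.
- due_date: no UNIQUE or single-column PK constraint.
- member_id: no UNIQUE or single-column PK constraint.
- address: no UNIQUE or single-column PK constraint.
- language: declared UNIQUE → unique.
- shelf: declared UNIQUE → unique.
- year: part of a composite PRIMARY KEY — only the tuple is unique, not this column on its own.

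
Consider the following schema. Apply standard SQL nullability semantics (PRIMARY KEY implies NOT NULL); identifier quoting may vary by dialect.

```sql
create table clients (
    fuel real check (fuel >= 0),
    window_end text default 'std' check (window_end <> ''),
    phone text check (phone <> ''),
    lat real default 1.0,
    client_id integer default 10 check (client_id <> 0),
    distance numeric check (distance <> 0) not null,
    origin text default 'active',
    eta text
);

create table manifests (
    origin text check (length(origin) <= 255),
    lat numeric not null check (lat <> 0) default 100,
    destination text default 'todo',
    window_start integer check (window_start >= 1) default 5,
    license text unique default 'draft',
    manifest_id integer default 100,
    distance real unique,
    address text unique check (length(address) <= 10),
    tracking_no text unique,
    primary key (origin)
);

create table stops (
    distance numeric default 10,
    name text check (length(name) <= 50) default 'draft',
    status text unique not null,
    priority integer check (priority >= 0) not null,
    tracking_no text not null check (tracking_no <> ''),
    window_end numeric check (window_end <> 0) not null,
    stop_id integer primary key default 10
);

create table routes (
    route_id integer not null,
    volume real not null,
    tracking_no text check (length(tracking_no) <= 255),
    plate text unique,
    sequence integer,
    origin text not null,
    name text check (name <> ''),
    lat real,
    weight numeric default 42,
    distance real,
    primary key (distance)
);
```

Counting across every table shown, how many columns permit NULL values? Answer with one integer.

22

clients: 7 nullable (fuel, window_end, phone, lat, client_id, origin, eta — PK none and explicit NOT NULL columns excluded).
manifests: 7 nullable (destination, window_start, license, manifest_id, distance, address, tracking_no — PK (origin) and explicit NOT NULL columns excluded).
stops: 2 nullable (distance, name — PK (stop_id) and explicit NOT NULL columns excluded).
routes: 6 nullable (tracking_no, plate, sequence, name, lat, weight — PK (distance) and explicit NOT NULL columns excluded).
Total: 7 + 7 + 2 + 6 = 22.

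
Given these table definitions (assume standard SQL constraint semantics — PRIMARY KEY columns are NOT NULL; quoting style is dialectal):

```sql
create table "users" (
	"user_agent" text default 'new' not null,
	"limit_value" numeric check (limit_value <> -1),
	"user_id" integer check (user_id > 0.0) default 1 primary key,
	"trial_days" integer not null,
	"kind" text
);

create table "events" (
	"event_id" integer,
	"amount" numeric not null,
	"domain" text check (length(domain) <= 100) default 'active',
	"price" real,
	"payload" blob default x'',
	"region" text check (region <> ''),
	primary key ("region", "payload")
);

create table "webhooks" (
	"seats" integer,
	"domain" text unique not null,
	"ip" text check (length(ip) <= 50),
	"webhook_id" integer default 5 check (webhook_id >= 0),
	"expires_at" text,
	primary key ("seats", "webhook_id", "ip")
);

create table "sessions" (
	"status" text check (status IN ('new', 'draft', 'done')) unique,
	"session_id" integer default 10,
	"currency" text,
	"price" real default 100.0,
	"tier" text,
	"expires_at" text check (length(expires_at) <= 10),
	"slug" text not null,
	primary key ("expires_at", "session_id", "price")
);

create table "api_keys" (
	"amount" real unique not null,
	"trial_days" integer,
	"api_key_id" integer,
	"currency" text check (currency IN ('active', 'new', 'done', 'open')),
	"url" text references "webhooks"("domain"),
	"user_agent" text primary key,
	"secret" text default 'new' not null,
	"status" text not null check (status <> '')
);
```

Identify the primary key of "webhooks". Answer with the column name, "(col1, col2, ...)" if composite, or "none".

(seats, webhook_id, ip)

A table-level PRIMARY KEY clause names 3 columns: seats, webhook_id, ip.
This is a composite key — the combination is unique, not each column individually.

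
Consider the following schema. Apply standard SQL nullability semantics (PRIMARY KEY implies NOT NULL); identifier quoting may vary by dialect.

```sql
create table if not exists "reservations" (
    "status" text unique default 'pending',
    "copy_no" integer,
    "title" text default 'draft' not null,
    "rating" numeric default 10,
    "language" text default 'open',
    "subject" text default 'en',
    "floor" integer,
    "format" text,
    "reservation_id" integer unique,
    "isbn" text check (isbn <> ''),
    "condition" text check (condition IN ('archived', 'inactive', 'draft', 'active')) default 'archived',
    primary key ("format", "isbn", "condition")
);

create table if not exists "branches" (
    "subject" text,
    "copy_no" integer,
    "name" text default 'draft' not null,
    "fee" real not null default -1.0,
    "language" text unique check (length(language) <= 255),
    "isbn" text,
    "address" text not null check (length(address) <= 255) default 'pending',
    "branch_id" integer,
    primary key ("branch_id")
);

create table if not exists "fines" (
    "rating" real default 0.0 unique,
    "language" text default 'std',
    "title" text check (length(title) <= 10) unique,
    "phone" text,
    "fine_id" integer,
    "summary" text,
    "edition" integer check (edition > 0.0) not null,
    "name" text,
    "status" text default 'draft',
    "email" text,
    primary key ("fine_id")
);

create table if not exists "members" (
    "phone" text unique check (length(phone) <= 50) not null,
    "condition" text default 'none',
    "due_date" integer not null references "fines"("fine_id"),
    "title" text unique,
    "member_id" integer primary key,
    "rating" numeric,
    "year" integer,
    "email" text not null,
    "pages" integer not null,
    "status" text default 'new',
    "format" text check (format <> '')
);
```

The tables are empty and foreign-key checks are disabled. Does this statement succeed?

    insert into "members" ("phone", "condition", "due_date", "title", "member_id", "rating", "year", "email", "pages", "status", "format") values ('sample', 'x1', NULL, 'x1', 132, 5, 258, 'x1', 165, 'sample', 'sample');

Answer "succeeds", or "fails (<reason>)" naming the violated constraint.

due_date is explicitly set to NULL, but due_date is declared NOT NULL.

fails (NOT NULL on due_date)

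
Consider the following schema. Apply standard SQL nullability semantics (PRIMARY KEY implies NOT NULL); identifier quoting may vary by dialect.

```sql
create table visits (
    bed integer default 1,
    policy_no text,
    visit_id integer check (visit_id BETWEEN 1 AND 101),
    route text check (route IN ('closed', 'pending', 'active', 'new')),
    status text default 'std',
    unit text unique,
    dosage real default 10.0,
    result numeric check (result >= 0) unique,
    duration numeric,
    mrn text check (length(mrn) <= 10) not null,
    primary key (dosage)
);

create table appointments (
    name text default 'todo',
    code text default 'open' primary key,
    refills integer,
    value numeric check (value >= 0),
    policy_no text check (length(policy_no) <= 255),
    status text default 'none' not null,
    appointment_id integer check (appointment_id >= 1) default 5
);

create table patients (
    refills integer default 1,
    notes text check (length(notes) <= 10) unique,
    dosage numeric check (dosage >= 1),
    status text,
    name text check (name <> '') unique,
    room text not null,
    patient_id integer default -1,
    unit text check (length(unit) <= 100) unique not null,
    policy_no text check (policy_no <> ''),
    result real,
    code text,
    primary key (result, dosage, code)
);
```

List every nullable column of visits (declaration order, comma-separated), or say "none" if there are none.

- bed: DEFAULT only fills an omitted column; an explicit NULL is still allowed → nullable.
- policy_no: no NOT NULL constraint applies → nullable.
- visit_id: CHECK does not forbid NULL (a CHECK constraint passes when its expression is NULL) → nullable.
- route: CHECK does not forbid NULL (a CHECK constraint passes when its expression is NULL) → nullable.
- status: DEFAULT only fills an omitted column; an explicit NULL is still allowed → nullable.
- unit: UNIQUE does not imply NOT NULL → nullable.
- dosage: part of the PRIMARY KEY, which implies NOT NULL → not nullable.
- result: CHECK does not forbid NULL (a CHECK constraint passes when its expression is NULL) → nullable.
- duration: no NOT NULL constraint applies → nullable.
- mrn: declared NOT NULL → not nullable.

bed, policy_no, visit_id, route, status, unit, result, duration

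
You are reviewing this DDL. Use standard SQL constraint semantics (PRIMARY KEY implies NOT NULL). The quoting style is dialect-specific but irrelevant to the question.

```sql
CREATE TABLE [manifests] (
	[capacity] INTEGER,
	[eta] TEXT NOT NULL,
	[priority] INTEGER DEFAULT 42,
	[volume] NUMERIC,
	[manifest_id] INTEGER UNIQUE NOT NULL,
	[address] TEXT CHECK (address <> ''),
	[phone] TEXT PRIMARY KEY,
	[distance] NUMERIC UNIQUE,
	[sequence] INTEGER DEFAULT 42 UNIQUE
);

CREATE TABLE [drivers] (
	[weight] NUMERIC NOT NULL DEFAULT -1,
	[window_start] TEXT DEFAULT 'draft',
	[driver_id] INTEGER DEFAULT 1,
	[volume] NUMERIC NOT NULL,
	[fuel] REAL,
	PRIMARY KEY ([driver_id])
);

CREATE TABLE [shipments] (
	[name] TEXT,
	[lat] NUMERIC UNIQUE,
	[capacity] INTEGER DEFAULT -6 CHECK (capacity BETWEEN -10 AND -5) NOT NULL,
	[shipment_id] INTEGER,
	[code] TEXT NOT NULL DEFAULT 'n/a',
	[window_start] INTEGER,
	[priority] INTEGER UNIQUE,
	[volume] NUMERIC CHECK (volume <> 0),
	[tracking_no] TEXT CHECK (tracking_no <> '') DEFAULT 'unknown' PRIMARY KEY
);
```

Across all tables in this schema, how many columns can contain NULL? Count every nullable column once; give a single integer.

14

manifests: 6 nullable (capacity, priority, volume, address, distance, sequence — PK (phone) and explicit NOT NULL columns excluded).
drivers: 2 nullable (window_start, fuel — PK (driver_id) and explicit NOT NULL columns excluded).
shipments: 6 nullable (name, lat, shipment_id, window_start, priority, volume — PK (tracking_no) and explicit NOT NULL columns excluded).
Total: 6 + 2 + 6 = 14.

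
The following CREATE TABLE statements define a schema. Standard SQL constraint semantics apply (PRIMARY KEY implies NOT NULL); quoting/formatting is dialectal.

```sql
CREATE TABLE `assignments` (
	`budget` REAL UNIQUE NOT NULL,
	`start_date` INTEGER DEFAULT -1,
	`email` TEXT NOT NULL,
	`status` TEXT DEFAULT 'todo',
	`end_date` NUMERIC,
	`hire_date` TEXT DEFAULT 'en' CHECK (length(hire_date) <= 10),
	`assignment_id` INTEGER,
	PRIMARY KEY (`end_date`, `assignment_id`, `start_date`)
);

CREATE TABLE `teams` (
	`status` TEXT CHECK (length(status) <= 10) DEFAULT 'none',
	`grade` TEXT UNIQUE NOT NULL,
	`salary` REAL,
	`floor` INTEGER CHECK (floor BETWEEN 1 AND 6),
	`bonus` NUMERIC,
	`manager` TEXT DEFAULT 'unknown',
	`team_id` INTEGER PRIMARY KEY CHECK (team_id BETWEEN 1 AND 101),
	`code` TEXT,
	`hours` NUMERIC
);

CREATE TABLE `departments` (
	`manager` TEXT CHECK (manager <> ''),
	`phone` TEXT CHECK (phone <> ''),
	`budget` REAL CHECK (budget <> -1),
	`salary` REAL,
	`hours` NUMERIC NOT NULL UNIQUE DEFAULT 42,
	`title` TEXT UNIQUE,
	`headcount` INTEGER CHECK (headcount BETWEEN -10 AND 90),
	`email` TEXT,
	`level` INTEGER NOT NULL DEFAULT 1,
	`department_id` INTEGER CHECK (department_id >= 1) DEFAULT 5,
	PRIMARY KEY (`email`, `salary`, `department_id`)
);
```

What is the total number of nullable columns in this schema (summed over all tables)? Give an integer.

assignments: 2 nullable (status, hire_date — PK (end_date, assignment_id, start_date) and explicit NOT NULL columns excluded).
teams: 7 nullable (status, salary, floor, bonus, manager, code, hours — PK (team_id) and explicit NOT NULL columns excluded).
departments: 5 nullable (manager, phone, budget, title, headcount — PK (email, salary, department_id) and explicit NOT NULL columns excluded).
Total: 2 + 7 + 5 = 14.

14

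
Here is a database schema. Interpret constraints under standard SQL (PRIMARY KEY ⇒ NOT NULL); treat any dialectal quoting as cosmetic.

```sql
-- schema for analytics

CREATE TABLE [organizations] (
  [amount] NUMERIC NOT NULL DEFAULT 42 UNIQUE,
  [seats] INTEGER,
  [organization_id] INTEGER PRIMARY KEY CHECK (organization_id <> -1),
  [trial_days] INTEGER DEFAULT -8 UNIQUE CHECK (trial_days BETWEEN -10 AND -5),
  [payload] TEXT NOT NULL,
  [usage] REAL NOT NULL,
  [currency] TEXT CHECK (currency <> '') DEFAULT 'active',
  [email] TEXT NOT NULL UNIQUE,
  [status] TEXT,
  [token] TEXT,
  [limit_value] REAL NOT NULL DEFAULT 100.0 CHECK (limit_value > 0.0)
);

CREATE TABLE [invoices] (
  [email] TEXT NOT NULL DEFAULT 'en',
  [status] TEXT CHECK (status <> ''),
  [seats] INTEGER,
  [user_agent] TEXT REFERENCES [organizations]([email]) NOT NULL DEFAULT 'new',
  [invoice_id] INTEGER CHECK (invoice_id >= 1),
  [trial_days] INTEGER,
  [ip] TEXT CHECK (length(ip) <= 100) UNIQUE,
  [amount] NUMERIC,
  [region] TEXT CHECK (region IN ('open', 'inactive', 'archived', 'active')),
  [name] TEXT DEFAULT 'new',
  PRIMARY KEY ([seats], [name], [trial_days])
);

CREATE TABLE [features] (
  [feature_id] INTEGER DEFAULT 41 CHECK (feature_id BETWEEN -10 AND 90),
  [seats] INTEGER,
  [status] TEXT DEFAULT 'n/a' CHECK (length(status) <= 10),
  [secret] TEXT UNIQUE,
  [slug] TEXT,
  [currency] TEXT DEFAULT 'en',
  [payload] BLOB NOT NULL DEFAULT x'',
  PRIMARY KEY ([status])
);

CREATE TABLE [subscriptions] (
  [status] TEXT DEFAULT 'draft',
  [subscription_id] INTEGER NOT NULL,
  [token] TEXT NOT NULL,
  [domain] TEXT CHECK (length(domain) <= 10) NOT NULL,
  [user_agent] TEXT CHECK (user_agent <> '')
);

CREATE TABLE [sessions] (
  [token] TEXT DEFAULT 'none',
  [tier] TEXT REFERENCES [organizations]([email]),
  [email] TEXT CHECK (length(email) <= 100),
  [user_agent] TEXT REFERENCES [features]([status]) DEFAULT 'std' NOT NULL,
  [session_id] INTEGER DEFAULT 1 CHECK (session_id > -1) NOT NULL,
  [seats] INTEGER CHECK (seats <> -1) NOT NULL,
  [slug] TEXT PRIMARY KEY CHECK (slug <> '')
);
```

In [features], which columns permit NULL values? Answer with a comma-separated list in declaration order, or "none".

feature_id, seats, secret, slug, currency

- feature_id: CHECK does not forbid NULL (a CHECK constraint passes when its expression is NULL) → nullable.
- seats: no NOT NULL constraint applies → nullable.
- status: part of the PRIMARY KEY, which implies NOT NULL → not nullable.
- secret: UNIQUE does not imply NOT NULL → nullable.
- slug: no NOT NULL constraint applies → nullable.
- currency: DEFAULT only fills an omitted column; an explicit NULL is still allowed → nullable.
- payload: declared NOT NULL → not nullable.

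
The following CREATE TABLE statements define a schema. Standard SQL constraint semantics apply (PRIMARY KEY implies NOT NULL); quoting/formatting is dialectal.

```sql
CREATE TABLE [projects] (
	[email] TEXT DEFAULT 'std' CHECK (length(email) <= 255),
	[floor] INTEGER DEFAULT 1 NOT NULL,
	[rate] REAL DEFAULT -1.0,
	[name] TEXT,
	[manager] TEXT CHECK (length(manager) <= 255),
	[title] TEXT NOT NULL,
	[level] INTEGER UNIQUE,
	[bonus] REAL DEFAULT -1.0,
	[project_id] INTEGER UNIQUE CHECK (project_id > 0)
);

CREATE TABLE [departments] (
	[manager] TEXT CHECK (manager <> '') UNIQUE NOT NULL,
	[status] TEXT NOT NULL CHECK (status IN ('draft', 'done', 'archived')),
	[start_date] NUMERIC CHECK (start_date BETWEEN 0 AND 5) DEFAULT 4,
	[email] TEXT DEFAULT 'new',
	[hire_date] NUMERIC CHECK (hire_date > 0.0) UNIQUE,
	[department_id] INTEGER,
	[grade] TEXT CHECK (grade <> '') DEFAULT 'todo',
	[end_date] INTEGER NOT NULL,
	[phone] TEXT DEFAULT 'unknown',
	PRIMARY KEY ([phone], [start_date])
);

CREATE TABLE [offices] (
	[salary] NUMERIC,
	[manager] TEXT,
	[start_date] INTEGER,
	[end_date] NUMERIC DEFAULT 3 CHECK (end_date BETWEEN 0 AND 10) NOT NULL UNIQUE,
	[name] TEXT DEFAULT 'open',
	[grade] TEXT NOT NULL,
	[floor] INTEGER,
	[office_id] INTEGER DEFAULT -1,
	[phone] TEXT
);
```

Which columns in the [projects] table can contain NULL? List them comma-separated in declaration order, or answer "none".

email, rate, name, manager, level, bonus, project_id

- email: CHECK does not forbid NULL (a CHECK constraint passes when its expression is NULL) → nullable.
- floor: declared NOT NULL → not nullable.
- rate: DEFAULT only fills an omitted column; an explicit NULL is still allowed → nullable.
- name: no NOT NULL constraint applies → nullable.
- manager: CHECK does not forbid NULL (a CHECK constraint passes when its expression is NULL) → nullable.
- title: declared NOT NULL → not nullable.
- level: UNIQUE does not imply NOT NULL → nullable.
- bonus: DEFAULT only fills an omitted column; an explicit NULL is still allowed → nullable.
- project_id: CHECK does not forbid NULL (a CHECK constraint passes when its expression is NULL) → nullable.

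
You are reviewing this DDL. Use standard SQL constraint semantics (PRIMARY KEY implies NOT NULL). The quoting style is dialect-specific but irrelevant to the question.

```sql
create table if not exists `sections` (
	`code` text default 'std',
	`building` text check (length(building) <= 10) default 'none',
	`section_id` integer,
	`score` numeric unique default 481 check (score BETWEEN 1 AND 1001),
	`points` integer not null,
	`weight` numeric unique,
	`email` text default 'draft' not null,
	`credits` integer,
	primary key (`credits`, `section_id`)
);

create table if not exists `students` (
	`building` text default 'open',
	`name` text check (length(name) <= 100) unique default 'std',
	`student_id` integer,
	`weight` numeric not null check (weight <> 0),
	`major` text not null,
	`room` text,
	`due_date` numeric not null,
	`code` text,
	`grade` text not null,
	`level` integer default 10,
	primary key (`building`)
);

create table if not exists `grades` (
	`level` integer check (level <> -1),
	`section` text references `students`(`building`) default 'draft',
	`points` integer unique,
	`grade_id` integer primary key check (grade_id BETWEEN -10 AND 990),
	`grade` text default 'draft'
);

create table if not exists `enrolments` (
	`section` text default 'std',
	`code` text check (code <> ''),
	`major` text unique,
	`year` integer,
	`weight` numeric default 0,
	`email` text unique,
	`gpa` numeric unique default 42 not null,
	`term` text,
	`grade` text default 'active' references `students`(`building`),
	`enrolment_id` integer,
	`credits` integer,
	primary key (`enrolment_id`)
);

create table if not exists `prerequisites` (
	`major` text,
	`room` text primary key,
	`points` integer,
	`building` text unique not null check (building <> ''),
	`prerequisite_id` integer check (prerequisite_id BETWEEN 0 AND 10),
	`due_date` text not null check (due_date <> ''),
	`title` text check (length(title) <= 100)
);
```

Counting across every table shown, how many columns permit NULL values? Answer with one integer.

26

sections: 4 nullable (code, building, score, weight — PK (credits, section_id) and explicit NOT NULL columns excluded).
students: 5 nullable (name, student_id, room, code, level — PK (building) and explicit NOT NULL columns excluded).
grades: 4 nullable (level, section, points, grade — PK (grade_id) and explicit NOT NULL columns excluded).
enrolments: 9 nullable (section, code, major, year, weight, email, term, grade, credits — PK (enrolment_id) and explicit NOT NULL columns excluded).
prerequisites: 4 nullable (major, points, prerequisite_id, title — PK (room) and explicit NOT NULL columns excluded).
Total: 4 + 5 + 4 + 9 + 4 = 26.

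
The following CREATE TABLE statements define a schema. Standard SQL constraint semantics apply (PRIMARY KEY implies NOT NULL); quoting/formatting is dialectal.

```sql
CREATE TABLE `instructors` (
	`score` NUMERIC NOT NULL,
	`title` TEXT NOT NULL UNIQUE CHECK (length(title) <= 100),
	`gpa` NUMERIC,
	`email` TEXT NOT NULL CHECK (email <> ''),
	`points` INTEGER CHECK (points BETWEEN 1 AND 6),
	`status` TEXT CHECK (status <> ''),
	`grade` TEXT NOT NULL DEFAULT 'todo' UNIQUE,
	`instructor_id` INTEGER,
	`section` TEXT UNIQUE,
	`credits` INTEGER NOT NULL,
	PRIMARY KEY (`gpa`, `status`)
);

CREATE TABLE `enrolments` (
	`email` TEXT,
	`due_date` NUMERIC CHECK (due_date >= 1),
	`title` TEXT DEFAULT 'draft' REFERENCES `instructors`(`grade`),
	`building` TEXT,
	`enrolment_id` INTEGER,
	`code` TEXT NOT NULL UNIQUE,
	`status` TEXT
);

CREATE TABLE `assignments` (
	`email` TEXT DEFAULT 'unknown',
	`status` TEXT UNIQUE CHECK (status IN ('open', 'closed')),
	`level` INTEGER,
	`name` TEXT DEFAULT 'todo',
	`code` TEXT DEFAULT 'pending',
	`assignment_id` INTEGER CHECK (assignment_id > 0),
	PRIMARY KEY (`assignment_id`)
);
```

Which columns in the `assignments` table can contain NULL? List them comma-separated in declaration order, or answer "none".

- email: DEFAULT only fills an omitted column; an explicit NULL is still allowed → nullable.
- status: CHECK does not forbid NULL (a CHECK constraint passes when its expression is NULL) → nullable.
- level: no NOT NULL constraint applies → nullable.
- name: DEFAULT only fills an omitted column; an explicit NULL is still allowed → nullable.
- code: DEFAULT only fills an omitted column; an explicit NULL is still allowed → nullable.
- assignment_id: part of the PRIMARY KEY, which implies NOT NULL → not nullable.

email, status, level, name, code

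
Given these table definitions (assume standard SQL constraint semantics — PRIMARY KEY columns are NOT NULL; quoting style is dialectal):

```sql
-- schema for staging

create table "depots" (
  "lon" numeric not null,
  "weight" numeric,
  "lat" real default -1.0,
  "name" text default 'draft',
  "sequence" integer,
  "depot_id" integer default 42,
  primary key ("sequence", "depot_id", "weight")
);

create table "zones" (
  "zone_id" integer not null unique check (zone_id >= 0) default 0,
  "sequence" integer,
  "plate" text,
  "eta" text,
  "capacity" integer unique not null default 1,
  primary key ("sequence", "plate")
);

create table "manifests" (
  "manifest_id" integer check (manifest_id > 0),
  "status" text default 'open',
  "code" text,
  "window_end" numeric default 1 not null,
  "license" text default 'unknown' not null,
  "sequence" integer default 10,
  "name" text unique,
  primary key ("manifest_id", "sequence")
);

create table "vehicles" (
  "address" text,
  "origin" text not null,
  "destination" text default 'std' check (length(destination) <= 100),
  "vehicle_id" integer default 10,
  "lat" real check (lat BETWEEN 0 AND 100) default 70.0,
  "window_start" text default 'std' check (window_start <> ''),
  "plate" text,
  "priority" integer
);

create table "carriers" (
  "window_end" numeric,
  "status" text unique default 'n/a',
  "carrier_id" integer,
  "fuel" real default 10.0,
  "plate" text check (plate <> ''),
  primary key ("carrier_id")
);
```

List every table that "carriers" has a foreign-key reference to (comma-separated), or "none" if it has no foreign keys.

No column in carriers has a REFERENCES clause.

none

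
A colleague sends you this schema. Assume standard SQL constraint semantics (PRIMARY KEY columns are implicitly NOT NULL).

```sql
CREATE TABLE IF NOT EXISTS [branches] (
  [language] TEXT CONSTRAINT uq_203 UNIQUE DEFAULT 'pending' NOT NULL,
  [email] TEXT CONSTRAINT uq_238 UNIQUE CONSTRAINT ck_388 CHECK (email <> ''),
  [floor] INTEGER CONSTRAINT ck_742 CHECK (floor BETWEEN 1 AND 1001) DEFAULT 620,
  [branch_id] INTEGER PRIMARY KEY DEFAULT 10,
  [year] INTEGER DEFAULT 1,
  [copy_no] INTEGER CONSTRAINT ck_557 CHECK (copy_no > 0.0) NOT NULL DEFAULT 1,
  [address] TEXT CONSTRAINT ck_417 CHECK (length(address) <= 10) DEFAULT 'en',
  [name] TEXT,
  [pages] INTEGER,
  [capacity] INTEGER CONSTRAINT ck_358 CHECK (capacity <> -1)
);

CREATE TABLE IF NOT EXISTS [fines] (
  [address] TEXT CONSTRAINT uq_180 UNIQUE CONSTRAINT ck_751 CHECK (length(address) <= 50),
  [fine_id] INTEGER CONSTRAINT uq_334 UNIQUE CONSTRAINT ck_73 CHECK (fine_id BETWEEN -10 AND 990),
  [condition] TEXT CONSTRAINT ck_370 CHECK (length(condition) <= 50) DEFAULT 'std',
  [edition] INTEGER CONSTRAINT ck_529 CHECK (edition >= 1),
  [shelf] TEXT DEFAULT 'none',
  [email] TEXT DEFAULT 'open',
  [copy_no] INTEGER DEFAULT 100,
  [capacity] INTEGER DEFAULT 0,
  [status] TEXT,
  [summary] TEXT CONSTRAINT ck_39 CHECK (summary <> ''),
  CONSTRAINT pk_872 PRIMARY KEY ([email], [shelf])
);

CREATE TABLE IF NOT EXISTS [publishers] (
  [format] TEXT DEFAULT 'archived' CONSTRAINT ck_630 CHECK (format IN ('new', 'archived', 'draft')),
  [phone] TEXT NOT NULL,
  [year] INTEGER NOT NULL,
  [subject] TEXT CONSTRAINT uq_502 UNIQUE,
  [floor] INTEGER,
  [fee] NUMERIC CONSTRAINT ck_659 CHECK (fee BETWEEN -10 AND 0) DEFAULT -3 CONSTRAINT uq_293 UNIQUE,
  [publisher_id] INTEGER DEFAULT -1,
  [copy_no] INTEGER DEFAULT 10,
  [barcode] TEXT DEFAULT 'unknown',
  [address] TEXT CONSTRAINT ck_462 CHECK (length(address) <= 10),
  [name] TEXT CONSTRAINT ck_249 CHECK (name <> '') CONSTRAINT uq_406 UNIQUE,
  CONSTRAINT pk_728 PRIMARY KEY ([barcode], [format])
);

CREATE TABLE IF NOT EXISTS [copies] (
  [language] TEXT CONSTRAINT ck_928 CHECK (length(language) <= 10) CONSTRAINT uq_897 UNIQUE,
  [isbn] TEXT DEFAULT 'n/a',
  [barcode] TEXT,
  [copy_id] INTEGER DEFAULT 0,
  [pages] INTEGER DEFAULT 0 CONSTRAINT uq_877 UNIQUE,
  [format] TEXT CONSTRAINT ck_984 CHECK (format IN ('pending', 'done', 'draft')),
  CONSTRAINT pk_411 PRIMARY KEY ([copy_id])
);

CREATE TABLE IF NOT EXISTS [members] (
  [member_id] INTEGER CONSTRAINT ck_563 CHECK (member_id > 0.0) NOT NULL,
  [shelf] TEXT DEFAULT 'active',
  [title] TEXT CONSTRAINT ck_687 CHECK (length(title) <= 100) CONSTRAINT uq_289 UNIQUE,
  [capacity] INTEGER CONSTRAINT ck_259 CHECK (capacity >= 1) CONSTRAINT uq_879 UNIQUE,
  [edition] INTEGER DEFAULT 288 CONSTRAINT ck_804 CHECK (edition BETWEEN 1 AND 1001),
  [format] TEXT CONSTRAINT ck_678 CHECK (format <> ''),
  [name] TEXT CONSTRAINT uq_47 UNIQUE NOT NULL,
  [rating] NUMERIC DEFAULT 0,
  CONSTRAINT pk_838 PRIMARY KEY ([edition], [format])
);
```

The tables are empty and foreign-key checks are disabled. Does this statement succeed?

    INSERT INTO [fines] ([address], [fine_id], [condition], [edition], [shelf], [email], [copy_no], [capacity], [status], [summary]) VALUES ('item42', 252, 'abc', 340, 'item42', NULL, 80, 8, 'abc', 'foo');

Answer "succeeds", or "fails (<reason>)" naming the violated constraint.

fails (NOT NULL on email)

email is explicitly set to NULL, but email is part of the PRIMARY KEY (implied NOT NULL).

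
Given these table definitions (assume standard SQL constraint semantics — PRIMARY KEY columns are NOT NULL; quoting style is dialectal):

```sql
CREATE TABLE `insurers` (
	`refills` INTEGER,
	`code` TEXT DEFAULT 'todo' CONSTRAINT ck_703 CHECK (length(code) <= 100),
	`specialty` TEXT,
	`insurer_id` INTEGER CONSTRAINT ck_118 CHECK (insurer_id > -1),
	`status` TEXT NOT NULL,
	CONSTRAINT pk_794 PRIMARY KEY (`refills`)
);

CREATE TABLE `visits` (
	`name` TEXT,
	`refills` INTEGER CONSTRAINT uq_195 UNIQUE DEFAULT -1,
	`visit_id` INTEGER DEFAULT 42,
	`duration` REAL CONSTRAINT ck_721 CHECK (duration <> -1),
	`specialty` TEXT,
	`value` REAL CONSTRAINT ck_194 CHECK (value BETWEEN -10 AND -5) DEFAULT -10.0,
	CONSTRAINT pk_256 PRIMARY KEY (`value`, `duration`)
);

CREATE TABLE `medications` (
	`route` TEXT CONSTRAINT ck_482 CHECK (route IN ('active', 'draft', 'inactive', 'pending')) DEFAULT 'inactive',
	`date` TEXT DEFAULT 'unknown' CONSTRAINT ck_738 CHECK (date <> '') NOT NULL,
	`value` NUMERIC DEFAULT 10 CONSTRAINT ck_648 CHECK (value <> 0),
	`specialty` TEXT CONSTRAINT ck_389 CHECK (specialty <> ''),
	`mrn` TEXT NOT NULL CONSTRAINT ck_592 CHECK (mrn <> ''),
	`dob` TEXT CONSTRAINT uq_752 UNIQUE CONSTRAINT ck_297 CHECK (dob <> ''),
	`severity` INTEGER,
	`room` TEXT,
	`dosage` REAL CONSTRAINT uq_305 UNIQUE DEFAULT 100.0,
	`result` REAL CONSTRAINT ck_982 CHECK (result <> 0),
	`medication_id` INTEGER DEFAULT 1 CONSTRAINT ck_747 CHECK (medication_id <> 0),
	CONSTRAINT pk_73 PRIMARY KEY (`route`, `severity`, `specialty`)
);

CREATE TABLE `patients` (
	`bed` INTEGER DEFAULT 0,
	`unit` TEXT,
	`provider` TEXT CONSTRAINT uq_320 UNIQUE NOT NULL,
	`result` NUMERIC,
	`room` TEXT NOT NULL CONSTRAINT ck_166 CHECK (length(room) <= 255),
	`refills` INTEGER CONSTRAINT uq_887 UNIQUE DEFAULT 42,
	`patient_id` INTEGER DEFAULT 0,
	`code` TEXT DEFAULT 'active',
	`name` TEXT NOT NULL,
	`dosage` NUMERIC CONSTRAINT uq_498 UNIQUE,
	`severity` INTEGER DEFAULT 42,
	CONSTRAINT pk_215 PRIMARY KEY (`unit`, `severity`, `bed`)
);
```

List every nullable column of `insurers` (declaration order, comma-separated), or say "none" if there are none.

code, specialty, insurer_id

- refills: part of the PRIMARY KEY, which implies NOT NULL → not nullable.
- code: CHECK does not forbid NULL (a CHECK constraint passes when its expression is NULL) → nullable.
- specialty: no NOT NULL constraint applies → nullable.
- insurer_id: CHECK does not forbid NULL (a CHECK constraint passes when its expression is NULL) → nullable.
- status: declared NOT NULL → not nullable.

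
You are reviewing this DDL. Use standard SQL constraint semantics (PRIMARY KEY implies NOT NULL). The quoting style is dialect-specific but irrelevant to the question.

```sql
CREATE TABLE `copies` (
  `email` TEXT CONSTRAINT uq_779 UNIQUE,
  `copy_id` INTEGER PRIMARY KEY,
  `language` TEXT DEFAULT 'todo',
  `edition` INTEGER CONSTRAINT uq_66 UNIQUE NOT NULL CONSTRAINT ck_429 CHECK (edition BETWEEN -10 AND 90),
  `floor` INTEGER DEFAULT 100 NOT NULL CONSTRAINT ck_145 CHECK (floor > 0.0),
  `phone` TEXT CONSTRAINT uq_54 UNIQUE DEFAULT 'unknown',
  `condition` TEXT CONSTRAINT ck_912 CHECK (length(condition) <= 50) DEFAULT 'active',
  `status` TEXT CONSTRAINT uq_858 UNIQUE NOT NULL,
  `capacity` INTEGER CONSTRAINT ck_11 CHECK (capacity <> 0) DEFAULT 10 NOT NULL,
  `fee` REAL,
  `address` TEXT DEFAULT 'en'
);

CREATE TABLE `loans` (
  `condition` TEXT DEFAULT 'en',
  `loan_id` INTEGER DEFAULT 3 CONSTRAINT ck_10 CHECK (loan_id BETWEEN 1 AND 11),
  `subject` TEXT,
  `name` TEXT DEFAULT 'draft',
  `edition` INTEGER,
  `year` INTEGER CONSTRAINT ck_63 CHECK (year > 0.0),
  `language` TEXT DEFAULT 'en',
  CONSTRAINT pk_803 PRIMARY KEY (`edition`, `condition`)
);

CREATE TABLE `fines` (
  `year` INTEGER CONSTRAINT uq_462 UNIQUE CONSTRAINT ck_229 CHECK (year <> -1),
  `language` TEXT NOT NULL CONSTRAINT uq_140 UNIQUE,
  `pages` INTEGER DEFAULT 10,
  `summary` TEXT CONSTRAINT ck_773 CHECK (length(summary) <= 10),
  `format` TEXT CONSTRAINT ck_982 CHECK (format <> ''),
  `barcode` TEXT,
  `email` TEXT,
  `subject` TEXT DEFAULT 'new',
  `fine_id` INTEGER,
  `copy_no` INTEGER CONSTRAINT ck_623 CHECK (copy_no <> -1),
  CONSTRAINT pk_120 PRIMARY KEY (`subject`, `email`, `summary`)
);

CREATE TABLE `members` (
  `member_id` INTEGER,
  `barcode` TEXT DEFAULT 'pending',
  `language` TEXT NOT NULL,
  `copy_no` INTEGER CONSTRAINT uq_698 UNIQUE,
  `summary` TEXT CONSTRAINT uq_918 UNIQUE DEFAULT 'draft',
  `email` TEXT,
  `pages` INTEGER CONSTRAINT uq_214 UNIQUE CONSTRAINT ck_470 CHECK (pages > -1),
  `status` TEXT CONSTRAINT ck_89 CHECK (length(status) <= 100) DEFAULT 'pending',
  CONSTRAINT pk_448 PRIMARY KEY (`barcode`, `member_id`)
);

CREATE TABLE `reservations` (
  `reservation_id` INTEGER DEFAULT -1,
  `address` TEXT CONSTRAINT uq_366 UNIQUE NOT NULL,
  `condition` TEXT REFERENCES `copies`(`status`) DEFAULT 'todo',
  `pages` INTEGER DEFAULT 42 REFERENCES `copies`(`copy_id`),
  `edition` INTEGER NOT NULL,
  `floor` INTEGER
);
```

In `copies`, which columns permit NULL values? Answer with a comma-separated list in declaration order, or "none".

- email: UNIQUE does not imply NOT NULL → nullable.
- copy_id: part of the PRIMARY KEY, which implies NOT NULL → not nullable.
- language: DEFAULT only fills an omitted column; an explicit NULL is still allowed → nullable.
- edition: declared NOT NULL → not nullable.
- floor: declared NOT NULL → not nullable.
- phone: UNIQUE does not imply NOT NULL → nullable.
- condition: CHECK does not forbid NULL (a CHECK constraint passes when its expression is NULL) → nullable.
- status: declared NOT NULL → not nullable.
- capacity: declared NOT NULL → not nullable.
- fee: no NOT NULL constraint applies → nullable.
- address: DEFAULT only fills an omitted column; an explicit NULL is still allowed → nullable.

email, language, phone, condition, fee, address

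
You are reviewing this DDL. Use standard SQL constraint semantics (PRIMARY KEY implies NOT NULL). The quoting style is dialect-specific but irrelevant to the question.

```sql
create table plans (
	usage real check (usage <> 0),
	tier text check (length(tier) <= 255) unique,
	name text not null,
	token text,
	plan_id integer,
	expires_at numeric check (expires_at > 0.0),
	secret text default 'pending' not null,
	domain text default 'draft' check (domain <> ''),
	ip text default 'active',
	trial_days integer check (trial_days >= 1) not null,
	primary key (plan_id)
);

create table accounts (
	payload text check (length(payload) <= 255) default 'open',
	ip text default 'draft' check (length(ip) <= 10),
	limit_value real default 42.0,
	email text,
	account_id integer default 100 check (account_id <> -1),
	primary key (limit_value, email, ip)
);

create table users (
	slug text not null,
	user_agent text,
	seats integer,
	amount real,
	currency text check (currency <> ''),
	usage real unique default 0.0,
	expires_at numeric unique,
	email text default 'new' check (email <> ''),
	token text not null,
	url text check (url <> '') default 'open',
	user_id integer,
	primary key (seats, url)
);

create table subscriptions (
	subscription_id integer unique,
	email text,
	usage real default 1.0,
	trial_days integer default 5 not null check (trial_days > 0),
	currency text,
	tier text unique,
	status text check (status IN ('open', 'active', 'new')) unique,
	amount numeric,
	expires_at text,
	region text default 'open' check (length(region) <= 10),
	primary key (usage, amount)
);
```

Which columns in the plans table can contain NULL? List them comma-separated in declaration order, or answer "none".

- usage: CHECK does not forbid NULL (a CHECK constraint passes when its expression is NULL) → nullable.
- tier: CHECK does not forbid NULL (a CHECK constraint passes when its expression is NULL) → nullable.
- name: declared NOT NULL → not nullable.
- token: no NOT NULL constraint applies → nullable.
- plan_id: part of the PRIMARY KEY, which implies NOT NULL → not nullable.
- expires_at: CHECK does not forbid NULL (a CHECK constraint passes when its expression is NULL) → nullable.
- secret: declared NOT NULL → not nullable.
- domain: CHECK does not forbid NULL (a CHECK constraint passes when its expression is NULL) → nullable.
- ip: DEFAULT only fills an omitted column; an explicit NULL is still allowed → nullable.
- trial_days: declared NOT NULL → not nullable.

usage, tier, token, expires_at, domain, ip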